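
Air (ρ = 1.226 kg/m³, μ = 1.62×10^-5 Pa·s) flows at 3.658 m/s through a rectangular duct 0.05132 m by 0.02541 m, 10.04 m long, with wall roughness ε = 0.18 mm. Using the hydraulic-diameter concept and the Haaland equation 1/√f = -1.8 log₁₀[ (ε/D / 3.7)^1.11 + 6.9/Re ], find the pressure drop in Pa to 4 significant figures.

Hydraulic diameter D_h = 4A/P = 4·(0.05132·0.02541)/(2·(0.05132+0.02541)) = 0.005216/0.1535 = 0.03399 m.
Re = ρVD_h/μ = 1.226·3.658·0.03399/1.62e-05 = 9410.
ε/D_h = 0.00018/0.03399 = 0.0053; Haaland gives 1/√f = -1.8 log₁₀[0.000696+0.000733] = 5.121, so f = 0.03814.
ΔP = f(L/D_h)(ρV²/2) = 0.03814·10.04/0.03399·8.203 = 92.4 Pa.

ΔP ≈ 92.40 Pa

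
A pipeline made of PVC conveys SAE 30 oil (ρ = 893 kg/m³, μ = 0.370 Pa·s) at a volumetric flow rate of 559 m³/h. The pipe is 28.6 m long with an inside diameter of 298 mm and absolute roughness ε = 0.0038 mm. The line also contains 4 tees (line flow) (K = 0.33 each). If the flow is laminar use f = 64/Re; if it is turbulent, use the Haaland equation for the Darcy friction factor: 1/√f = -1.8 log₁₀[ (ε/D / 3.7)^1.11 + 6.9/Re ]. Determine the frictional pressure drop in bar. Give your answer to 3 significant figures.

Q = 559 m³/h = 559/3600 = 0.1553 m³/s.
Cross-sectional area A = πD²/4 = π(0.298)²/4 = 0.06975 m²; mean velocity V = Q/A = 0.1553/0.06975 = 2.226 m/s.
Reynolds number Re = ρVD/μ = 893 · 2.226 · 0.298 / 0.37 = 1601.
Re < 2300 → laminar flow, so f = 64/Re = 64/1601 = 0.03997 (the turbulent correlation is not needed).
Total minor-loss coefficient ΣK = 4·0.33 = 1.32.
ΔP = [f·L/D + ΣK]·(ρV²/2) = [0.03997·28.6/0.298 + 1.32]·(893·2.226²/2) = [3.836 + 1.32]·2213 = 1.141e+04 Pa.
ΔP = 1.141e+04 Pa = 0.114 bar.

ΔP ≈ 0.114 bar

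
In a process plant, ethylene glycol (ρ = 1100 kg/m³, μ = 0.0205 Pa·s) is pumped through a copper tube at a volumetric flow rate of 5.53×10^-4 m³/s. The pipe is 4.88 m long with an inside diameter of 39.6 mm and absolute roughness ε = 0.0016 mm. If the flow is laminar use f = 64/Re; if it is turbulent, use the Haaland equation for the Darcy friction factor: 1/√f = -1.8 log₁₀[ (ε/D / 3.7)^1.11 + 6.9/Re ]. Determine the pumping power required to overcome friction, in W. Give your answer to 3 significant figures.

Cross-sectional area A = πD²/4 = π(0.0396)²/4 = 0.001232 m²; mean velocity V = Q/A = 0.000553/0.001232 = 0.449 m/s.
Reynolds number Re = ρVD/μ = 1100 · 0.449 · 0.0396 / 0.0205 = 954.1.
Re < 2300 → laminar flow, so f = 64/Re = 64/954.1 = 0.06708 (the turbulent correlation is not needed).
Darcy-Weisbach: ΔP = f(L/D)(ρV²/2) = 0.06708·(4.88/0.0396)·(1100·0.449²/2) = 0.06708·123.2·110.9 = 916.6 Pa.
Pumping power P = QΔP = 0.000553·916.6 = 0.5069 W = 0.507 W.

P ≈ 0.507 W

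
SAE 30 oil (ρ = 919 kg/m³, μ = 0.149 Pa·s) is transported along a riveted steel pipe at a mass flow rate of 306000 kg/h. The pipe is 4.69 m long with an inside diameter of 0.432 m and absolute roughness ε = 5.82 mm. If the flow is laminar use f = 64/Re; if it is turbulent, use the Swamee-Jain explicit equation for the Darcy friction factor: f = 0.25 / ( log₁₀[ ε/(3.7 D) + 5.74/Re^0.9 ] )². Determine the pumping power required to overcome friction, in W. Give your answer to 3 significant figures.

ṁ = 306000 kg/h = 306000/3600 = 85 kg/s.
A = πD²/4 = π(0.432)²/4 = 0.1466 m²; mean velocity V = ṁ/(ρA) = 85/(919 · 0.1466) = 0.631 m/s.
Reynolds number Re = ρVD/μ = 919 · 0.631 · 0.432 / 0.149 = 1681.
Re < 2300 → laminar flow, so f = 64/Re = 64/1681 = 0.03806 (the turbulent correlation is not needed).
Darcy-Weisbach: ΔP = f(L/D)(ρV²/2) = 0.03806·(4.69/0.432)·(919·0.631²/2) = 0.03806·10.86·183 = 75.61 Pa.
Q = ṁ/ρ = 85/919 = 0.09249 m³/s.
Pumping power P = QΔP = 0.09249·75.61 = 6.993 W = 6.99 W.

P ≈ 6.99 W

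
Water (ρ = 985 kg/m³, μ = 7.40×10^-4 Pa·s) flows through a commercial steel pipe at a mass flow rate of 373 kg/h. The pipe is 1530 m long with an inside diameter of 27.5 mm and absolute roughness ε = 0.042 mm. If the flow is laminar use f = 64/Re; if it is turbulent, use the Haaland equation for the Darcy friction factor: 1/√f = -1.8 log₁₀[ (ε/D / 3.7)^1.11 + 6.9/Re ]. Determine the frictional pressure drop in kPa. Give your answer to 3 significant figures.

ΔP ≈ 31.4 kPa

ṁ = 373 kg/h = 373/3600 = 0.1036 kg/s.
A = πD²/4 = π(0.0275)²/4 = 0.000594 m²; mean velocity V = ṁ/(ρA) = 0.1036/(985 · 0.000594) = 0.1771 m/s.
Reynolds number Re = ρVD/μ = 985 · 0.1771 · 0.0275 / 0.00074 = 6483.
Re > 4000 → turbulent. Relative roughness ε/D = 4.2e-05/0.0275 = 0.00153. Haaland: 1/√f = -1.8 log₁₀[(0.00153/3.7)^1.11 + 6.9/6483] = -1.8 log₁₀[0.000175 + 0.00106] = 5.232, so f = 0.03653.
Darcy-Weisbach: ΔP = f(L/D)(ρV²/2) = 0.03653·(1530/0.0275)·(985·0.1771²/2) = 0.03653·5.564e+04·15.45 = 3.139e+04 Pa.
ΔP = 3.139e+04 Pa = 31.4 kPa.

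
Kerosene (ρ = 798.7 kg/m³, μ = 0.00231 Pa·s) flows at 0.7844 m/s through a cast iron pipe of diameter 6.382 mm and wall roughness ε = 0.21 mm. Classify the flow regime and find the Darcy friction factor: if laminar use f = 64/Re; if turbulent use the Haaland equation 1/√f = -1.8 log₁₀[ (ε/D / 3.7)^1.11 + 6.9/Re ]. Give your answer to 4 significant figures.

Re = ρVD/μ = 798.7·0.7844·0.006382/0.00231 = 1731.
Re < 2300 → laminar, so f = 64/Re = 0.03698 (roughness is irrelevant in laminar flow).

f ≈ 0.03698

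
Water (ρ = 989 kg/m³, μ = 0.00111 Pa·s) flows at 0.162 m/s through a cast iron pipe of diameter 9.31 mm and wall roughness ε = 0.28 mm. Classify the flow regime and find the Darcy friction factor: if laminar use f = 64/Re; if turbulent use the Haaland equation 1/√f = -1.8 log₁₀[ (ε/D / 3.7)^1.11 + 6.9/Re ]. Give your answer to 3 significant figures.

Re = ρVD/μ = 989·0.162·0.00931/0.00111 = 1344.
Re < 2300 → laminar, so f = 64/Re = 0.04763 (roughness is irrelevant in laminar flow).

f ≈ 0.0476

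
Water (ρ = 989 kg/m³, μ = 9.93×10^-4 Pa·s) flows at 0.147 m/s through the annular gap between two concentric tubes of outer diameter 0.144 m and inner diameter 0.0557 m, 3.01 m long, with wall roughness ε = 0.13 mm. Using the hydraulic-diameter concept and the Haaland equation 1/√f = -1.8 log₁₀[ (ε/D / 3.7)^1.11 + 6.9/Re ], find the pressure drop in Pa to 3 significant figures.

ΔP ≈ 11.3 Pa

Hydraulic diameter D_h = 4A/P = D_o - D_i = 0.144 - 0.0557 = 0.0883 m.
Re = ρVD_h/μ = 989·0.147·0.0883/0.000993 = 1.293e+04.
ε/D_h = 0.00013/0.0883 = 0.00147; Haaland gives 1/√f = -1.8 log₁₀[0.000168+0.000534] = 5.677, so f = 0.03103.
ΔP = f(L/D_h)(ρV²/2) = 0.03103·3.01/0.0883·10.69 = 11.3 Pa.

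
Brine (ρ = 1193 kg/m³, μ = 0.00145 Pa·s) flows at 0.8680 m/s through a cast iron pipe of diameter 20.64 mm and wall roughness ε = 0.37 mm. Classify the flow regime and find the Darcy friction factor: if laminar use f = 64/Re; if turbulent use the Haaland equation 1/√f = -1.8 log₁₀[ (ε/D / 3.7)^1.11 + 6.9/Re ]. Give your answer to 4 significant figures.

f ≈ 0.04939

Re = ρVD/μ = 1193·0.868·0.02064/0.00145 = 1.474e+04.
Re > 4000 → turbulent. ε/D = 0.00037/0.02064 = 0.0179; Haaland: 1/√f = -1.8 log₁₀[0.0027 + 0.000468] = 4.5, so f = 0.04939.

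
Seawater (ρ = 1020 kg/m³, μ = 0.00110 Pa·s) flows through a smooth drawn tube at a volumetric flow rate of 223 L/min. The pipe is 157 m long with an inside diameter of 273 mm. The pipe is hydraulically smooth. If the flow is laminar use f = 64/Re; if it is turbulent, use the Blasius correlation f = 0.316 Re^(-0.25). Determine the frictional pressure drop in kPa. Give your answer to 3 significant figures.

ΔP ≈ 0.0332 kPa

Q = 223 L/min = 223/60000 = 0.003717 m³/s.
Cross-sectional area A = πD²/4 = π(0.273)²/4 = 0.05853 m²; mean velocity V = Q/A = 0.003717/0.05853 = 0.06349 m/s.
Reynolds number Re = ρVD/μ = 1020 · 0.06349 · 0.273 / 0.0011 = 1.607e+04.
Re > 4000 → turbulent. Smooth-pipe (Blasius): f = 0.316 Re^(-0.25) = 0.316/(1.607e+04)^0.25 = 0.02806.
Darcy-Weisbach: ΔP = f(L/D)(ρV²/2) = 0.02806·(157/0.273)·(1020·0.06349²/2) = 0.02806·575.1·2.056 = 33.19 Pa.
ΔP = 33.19 Pa = 0.0332 kPa.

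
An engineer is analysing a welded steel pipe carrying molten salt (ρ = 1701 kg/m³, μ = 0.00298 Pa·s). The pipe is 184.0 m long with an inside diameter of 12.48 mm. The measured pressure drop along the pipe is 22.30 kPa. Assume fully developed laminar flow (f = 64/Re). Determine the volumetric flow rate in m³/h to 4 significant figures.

Q ≈ 0.08717 m³/h

For laminar flow, f = 64/Re with Re = ρVD/μ, so Darcy-Weisbach reduces to ΔP = 32μLV/D². Solving for V: V = ΔP·D²/(32μL) = 2.23e+04·(0.01248)²/(32·0.00298·184) = 0.1979 m/s.
Check: Re = ρVD/μ = 1701·0.1979·0.01248/0.00298 = 1410 < 2300, so the laminar assumption holds.
Q = V·A = 0.1979·(π/4·0.01248²) = 2.421e-05 m³/s = 0.08717 m³/h.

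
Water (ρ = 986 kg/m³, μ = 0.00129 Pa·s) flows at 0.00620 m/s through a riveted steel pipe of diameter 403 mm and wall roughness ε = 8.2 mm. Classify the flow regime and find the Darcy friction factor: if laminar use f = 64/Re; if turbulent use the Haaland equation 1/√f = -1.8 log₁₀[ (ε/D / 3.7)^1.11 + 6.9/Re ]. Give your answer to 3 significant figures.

f ≈ 0.0335

Re = ρVD/μ = 986·0.0062·0.403/0.00129 = 1910.
Re < 2300 → laminar, so f = 64/Re = 0.03351 (roughness is irrelevant in laminar flow).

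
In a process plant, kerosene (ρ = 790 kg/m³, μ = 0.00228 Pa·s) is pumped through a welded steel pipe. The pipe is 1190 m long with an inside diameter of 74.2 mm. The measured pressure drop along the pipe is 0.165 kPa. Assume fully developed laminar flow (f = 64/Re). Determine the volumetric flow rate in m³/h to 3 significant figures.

For laminar flow, f = 64/Re with Re = ρVD/μ, so Darcy-Weisbach reduces to ΔP = 32μLV/D². Solving for V: V = ΔP·D²/(32μL) = 165·(0.0742)²/(32·0.00228·1190) = 0.01046 m/s.
Check: Re = ρVD/μ = 790·0.01046·0.0742/0.00228 = 269 < 2300, so the laminar assumption holds.
Q = V·A = 0.01046·(π/4·0.0742²) = 4.524e-05 m³/s = 0.163 m³/h.

Q ≈ 0.163 m³/h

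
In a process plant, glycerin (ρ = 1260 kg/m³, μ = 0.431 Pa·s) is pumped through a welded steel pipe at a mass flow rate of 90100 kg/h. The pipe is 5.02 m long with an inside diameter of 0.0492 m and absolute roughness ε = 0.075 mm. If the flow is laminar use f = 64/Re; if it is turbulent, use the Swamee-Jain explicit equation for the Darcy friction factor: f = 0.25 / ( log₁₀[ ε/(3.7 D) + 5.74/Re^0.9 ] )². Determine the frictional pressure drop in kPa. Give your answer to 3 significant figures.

ṁ = 90100 kg/h = 90100/3600 = 25.03 kg/s.
A = πD²/4 = π(0.0492)²/4 = 0.001901 m²; mean velocity V = ṁ/(ρA) = 25.03/(1260 · 0.001901) = 10.45 m/s.
Reynolds number Re = ρVD/μ = 1260 · 10.45 · 0.0492 / 0.431 = 1503.
Re < 2300 → laminar flow, so f = 64/Re = 64/1503 = 0.04259 (the turbulent correlation is not needed).
Darcy-Weisbach: ΔP = f(L/D)(ρV²/2) = 0.04259·(5.02/0.0492)·(1260·10.45²/2) = 0.04259·102·6.877e+04 = 2.988e+05 Pa.
ΔP = 2.988e+05 Pa = 299 kPa.

ΔP ≈ 299 kPa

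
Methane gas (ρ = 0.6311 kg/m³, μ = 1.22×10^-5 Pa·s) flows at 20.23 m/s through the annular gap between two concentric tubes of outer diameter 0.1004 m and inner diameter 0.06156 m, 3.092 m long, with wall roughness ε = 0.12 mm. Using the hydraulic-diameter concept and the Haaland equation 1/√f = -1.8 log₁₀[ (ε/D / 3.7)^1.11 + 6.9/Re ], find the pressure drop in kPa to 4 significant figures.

ΔP ≈ 0.2990 kPa

Hydraulic diameter D_h = 4A/P = D_o - D_i = 0.1004 - 0.06156 = 0.03884 m.
Re = ρVD_h/μ = 0.6311·20.23·0.03884/1.22e-05 = 4.065e+04.
ε/D_h = 0.00012/0.03884 = 0.00309; Haaland gives 1/√f = -1.8 log₁₀[0.000383+0.00017] = 5.864, so f = 0.02909.
ΔP = f(L/D_h)(ρV²/2) = 0.02909·3.092/0.03884·129.1 = 299 Pa.
ΔP = 0.2990 kPa.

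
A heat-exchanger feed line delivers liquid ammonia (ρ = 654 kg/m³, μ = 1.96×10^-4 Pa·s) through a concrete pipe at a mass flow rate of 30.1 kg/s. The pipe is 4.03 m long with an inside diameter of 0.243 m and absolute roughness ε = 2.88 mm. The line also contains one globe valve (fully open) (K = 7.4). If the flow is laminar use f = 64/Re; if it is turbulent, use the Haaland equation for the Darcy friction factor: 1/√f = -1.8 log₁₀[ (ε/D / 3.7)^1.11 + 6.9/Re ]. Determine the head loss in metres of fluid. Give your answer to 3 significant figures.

h_f ≈ 0.405 m

A = πD²/4 = π(0.243)²/4 = 0.04638 m²; mean velocity V = ṁ/(ρA) = 30.1/(654 · 0.04638) = 0.9924 m/s.
Reynolds number Re = ρVD/μ = 654 · 0.9924 · 0.243 / 0.000196 = 8.047e+05.
Re > 4000 → turbulent. Relative roughness ε/D = 0.00288/0.243 = 0.0119. Haaland: 1/√f = -1.8 log₁₀[(0.0119/3.7)^1.11 + 6.9/8.047e+05] = -1.8 log₁₀[0.0017 + 8.58e-06] = 4.98, so f = 0.04032.
Total minor-loss coefficient ΣK = 1·7.4 = 7.4.
ΔP = [f·L/D + ΣK]·(ρV²/2) = [0.04032·4.03/0.243 + 7.4]·(654·0.9924²/2) = [0.6687 + 7.4]·322 = 2599 Pa.
Head loss h_f = ΔP/(ρg) = 2599/(654·9.81) = 0.405 m.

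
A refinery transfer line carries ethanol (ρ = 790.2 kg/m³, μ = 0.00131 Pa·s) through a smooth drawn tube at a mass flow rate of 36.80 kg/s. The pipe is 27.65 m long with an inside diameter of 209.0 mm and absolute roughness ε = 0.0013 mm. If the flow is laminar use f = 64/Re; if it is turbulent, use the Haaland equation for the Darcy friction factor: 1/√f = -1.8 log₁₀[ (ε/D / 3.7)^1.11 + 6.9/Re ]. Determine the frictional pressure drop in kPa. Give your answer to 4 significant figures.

ΔP ≈ 1.542 kPa

A = πD²/4 = π(0.209)²/4 = 0.03431 m²; mean velocity V = ṁ/(ρA) = 36.8/(790.2 · 0.03431) = 1.357 m/s.
Reynolds number Re = ρVD/μ = 790.2 · 1.357 · 0.209 / 0.00131 = 1.711e+05.
Re > 4000 → turbulent. Relative roughness ε/D = 1.3e-06/0.209 = 6.22e-06. Haaland: 1/√f = -1.8 log₁₀[(6.22e-06/3.7)^1.11 + 6.9/1.711e+05] = -1.8 log₁₀[3.89e-07 + 4.03e-05] = 7.903, so f = 0.01601.
Darcy-Weisbach: ΔP = f(L/D)(ρV²/2) = 0.01601·(27.65/0.209)·(790.2·1.357²/2) = 0.01601·132.3·728.1 = 1542 Pa.
ΔP = 1542 Pa = 1.542 kPa.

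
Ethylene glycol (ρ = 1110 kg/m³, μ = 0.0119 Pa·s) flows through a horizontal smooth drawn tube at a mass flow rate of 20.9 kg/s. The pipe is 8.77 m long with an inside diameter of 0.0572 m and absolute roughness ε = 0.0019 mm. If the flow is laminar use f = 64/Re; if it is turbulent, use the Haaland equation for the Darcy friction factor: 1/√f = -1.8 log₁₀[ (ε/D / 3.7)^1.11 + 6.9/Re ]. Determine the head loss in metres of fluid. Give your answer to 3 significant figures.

A = πD²/4 = π(0.0572)²/4 = 0.00257 m²; mean velocity V = ṁ/(ρA) = 20.9/(1110 · 0.00257) = 7.327 m/s.
Reynolds number Re = ρVD/μ = 1110 · 7.327 · 0.0572 / 0.0119 = 3.909e+04.
Re > 4000 → turbulent. Relative roughness ε/D = 1.9e-06/0.0572 = 3.32e-05. Haaland: 1/√f = -1.8 log₁₀[(3.32e-05/3.7)^1.11 + 6.9/3.909e+04] = -1.8 log₁₀[2.5e-06 + 0.000176] = 6.745, so f = 0.02198.
Darcy-Weisbach: ΔP = f(L/D)(ρV²/2) = 0.02198·(8.77/0.0572)·(1110·7.327²/2) = 0.02198·153.3·2.98e+04 = 1.004e+05 Pa.
Head loss h_f = ΔP/(ρg) = 1.004e+05/(1110·9.81) = 9.22 m.

h_f ≈ 9.22 m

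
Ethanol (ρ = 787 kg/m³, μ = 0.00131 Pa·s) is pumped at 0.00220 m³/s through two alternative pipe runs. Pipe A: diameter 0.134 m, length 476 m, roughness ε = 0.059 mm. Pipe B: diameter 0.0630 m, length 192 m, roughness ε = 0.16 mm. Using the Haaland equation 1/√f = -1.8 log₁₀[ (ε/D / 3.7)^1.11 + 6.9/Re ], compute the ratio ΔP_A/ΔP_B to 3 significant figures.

Pipe A: V = Q/A = 0.0022/0.0141 = 0.156 m/s; Re = 1.256e+04; ε/D = 0.00044; Haaland → f = 0.02965; ΔP_A = f(L/D)(ρV²/2) = 1008 Pa.
Pipe B: V = Q/A = 0.0022/0.003117 = 0.7058 m/s; Re = 2.671e+04; ε/D = 0.00254; Haaland → f = 0.02928; ΔP_B = f(L/D)(ρV²/2) = 1.749e+04 Pa.
ΔP_A/ΔP_B = 1008/1.749e+04 = 0.0577.

ΔP_A/ΔP_B ≈ 0.0577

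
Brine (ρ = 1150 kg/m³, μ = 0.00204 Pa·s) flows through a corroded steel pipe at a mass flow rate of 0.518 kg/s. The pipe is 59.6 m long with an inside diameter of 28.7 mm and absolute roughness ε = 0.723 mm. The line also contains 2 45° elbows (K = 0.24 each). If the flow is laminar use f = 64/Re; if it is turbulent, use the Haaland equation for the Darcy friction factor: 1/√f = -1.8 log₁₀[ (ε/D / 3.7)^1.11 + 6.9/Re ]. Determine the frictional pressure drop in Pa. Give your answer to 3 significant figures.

ΔP ≈ 32700 Pa

A = πD²/4 = π(0.0287)²/4 = 0.0006469 m²; mean velocity V = ṁ/(ρA) = 0.518/(1150 · 0.0006469) = 0.6963 m/s.
Reynolds number Re = ρVD/μ = 1150 · 0.6963 · 0.0287 / 0.00204 = 1.126e+04.
Re > 4000 → turbulent. Relative roughness ε/D = 0.000723/0.0287 = 0.0252. Haaland: 1/√f = -1.8 log₁₀[(0.0252/3.7)^1.11 + 6.9/1.126e+04] = -1.8 log₁₀[0.00393 + 0.000613] = 4.216, so f = 0.05625.
Total minor-loss coefficient ΣK = 2·0.24 = 0.48.
ΔP = [f·L/D + ΣK]·(ρV²/2) = [0.05625·59.6/0.0287 + 0.48]·(1150·0.6963²/2) = [116.8 + 0.48]·278.8 = 3.27e+04 Pa.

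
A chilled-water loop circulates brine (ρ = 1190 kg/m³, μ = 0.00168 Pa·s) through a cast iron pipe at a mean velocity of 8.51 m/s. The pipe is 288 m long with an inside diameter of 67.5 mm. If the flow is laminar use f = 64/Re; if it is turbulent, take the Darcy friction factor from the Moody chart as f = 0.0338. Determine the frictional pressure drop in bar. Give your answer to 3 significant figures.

ΔP ≈ 62.1 bar

Reynolds number Re = ρVD/μ = 1190 · 8.51 · 0.0675 / 0.00168 = 4.069e+05.
Re > 4000 → turbulent; use the Moody-chart value f = 0.0338.
Darcy-Weisbach: ΔP = f(L/D)(ρV²/2) = 0.0338·(288/0.0675)·(1190·8.51²/2) = 0.0338·4267·4.309e+04 = 6.214e+06 Pa.
ΔP = 6.214e+06 Pa = 62.1 bar.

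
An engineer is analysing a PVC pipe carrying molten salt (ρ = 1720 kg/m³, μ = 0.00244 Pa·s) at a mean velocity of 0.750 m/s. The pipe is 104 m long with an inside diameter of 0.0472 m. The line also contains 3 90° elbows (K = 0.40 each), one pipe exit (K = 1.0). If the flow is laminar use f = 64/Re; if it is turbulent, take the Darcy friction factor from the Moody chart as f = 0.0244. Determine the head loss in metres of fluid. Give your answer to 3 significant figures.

Reynolds number Re = ρVD/μ = 1720 · 0.75 · 0.0472 / 0.00244 = 2.495e+04.
Re > 4000 → turbulent; use the Moody-chart value f = 0.0244.
Total minor-loss coefficient ΣK = 3·0.4 + 1·1 = 2.2.
ΔP = [f·L/D + ΣK]·(ρV²/2) = [0.0244·104/0.0472 + 2.2]·(1720·0.75²/2) = [53.76 + 2.2]·483.8 = 2.707e+04 Pa.
Head loss h_f = ΔP/(ρg) = 2.707e+04/(1720·9.81) = 1.60 m.

h_f ≈ 1.60 m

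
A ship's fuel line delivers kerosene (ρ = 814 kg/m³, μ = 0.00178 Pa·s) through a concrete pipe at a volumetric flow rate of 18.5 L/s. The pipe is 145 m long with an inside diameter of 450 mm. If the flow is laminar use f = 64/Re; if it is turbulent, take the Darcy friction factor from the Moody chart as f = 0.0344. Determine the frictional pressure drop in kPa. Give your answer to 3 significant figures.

Q = 18.5 L/s = 18.5/1000 = 0.0185 m³/s.
Cross-sectional area A = πD²/4 = π(0.45)²/4 = 0.159 m²; mean velocity V = Q/A = 0.0185/0.159 = 0.1163 m/s.
Reynolds number Re = ρVD/μ = 814 · 0.1163 · 0.45 / 0.00178 = 2.394e+04.
Re > 4000 → turbulent; use the Moody-chart value f = 0.0344.
Darcy-Weisbach: ΔP = f(L/D)(ρV²/2) = 0.0344·(145/0.45)·(814·0.1163²/2) = 0.0344·322.2·5.507 = 61.04 Pa.
ΔP = 61.04 Pa = 0.0610 kPa.

ΔP ≈ 0.0610 kPa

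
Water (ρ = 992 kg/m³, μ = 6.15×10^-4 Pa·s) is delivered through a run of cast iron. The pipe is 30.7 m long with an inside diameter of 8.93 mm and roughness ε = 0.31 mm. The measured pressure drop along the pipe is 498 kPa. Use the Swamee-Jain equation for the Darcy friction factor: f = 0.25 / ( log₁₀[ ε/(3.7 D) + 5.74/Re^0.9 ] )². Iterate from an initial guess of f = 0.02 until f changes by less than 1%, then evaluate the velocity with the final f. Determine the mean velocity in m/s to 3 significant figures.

Rearranging Darcy-Weisbach: V = √(2·ΔP·D/(f·L·ρ)). With ε/D = 0.00031/0.00893 = 0.0347, iterate starting from f = 0.02:
  f = 0.02 → V = √(2·4.98e+05·0.00893/(0.02·30.7·992)) = 3.821 m/s; Re = ρVD/μ = 5.504e+04; f → 0.06166
  f = 0.06166 → V = 2.176 m/s; Re = 3.135e+04; f → 0.06222
Converged (Δf/f < 1%). With the final f = 0.06222: V = √(2·4.98e+05·0.00893/(0.06222·30.7·992)) = 2.166 m/s.

V ≈ 2.17 m/s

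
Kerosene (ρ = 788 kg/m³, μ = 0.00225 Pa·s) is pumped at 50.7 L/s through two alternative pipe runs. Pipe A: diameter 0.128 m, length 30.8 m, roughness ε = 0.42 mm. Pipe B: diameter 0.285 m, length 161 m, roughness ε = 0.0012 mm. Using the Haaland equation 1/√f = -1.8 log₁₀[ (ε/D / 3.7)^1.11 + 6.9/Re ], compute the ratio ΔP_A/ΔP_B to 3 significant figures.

ΔP_A/ΔP_B ≈ 15.4

Pipe A: V = Q/A = 0.0507/0.01287 = 3.94 m/s; Re = 1.766e+05; ε/D = 0.00328; Haaland → f = 0.02753; ΔP_A = f(L/D)(ρV²/2) = 4.052e+04 Pa.
Pipe B: V = Q/A = 0.0507/0.06379 = 0.7947 m/s; Re = 7.933e+04; ε/D = 4.21e-06; Haaland → f = 0.01873; ΔP_B = f(L/D)(ρV²/2) = 2633 Pa.
ΔP_A/ΔP_B = 4.052e+04/2633 = 15.4.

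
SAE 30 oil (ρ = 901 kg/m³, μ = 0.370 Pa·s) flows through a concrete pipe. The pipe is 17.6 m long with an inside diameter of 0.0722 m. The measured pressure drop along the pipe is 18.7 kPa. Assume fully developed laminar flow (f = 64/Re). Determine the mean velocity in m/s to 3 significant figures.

V ≈ 0.468 m/s

For laminar flow, f = 64/Re with Re = ρVD/μ, so Darcy-Weisbach reduces to ΔP = 32μLV/D². Solving for V: V = ΔP·D²/(32μL) = 1.87e+04·(0.0722)²/(32·0.37·17.6) = 0.4678 m/s.
Check: Re = ρVD/μ = 901·0.4678·0.0722/0.37 = 82.25 < 2300, so the laminar assumption holds.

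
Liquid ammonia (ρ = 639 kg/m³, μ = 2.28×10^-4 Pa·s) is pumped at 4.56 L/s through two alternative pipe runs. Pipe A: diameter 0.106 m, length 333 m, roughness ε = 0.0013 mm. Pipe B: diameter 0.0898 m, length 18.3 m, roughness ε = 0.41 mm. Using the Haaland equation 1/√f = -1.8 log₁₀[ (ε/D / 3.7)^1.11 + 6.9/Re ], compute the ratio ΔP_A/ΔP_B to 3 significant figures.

Pipe A: V = Q/A = 0.00456/0.008825 = 0.5167 m/s; Re = 1.535e+05; ε/D = 1.23e-05; Haaland → f = 0.01639; ΔP_A = f(L/D)(ρV²/2) = 4393 Pa.
Pipe B: V = Q/A = 0.00456/0.006333 = 0.72 m/s; Re = 1.812e+05; ε/D = 0.00457; Haaland → f = 0.03011; ΔP_B = f(L/D)(ρV²/2) = 1016 Pa.
ΔP_A/ΔP_B = 4393/1016 = 4.32.

ΔP_A/ΔP_B ≈ 4.32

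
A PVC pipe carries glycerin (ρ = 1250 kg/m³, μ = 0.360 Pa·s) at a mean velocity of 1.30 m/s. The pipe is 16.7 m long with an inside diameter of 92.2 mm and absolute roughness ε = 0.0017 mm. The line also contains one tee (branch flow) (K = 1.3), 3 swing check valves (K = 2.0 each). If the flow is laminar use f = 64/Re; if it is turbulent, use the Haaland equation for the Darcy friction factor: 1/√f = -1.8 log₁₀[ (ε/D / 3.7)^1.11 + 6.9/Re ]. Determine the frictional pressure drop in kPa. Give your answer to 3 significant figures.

Reynolds number Re = ρVD/μ = 1250 · 1.3 · 0.0922 / 0.36 = 416.2.
Re < 2300 → laminar flow, so f = 64/Re = 64/416.2 = 0.1538 (the turbulent correlation is not needed).
Total minor-loss coefficient ΣK = 1·1.3 + 3·2 = 7.3.
ΔP = [f·L/D + ΣK]·(ρV²/2) = [0.1538·16.7/0.0922 + 7.3]·(1250·1.3²/2) = [27.85 + 7.3]·1056 = 3.713e+04 Pa.
ΔP = 3.713e+04 Pa = 37.1 kPa.

ΔP ≈ 37.1 kPa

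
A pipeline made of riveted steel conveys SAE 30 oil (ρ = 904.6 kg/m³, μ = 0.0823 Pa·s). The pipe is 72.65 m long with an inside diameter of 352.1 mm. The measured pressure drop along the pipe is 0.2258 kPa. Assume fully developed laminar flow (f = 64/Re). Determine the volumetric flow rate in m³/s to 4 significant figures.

Q ≈ 0.01425 m³/s

For laminar flow, f = 64/Re with Re = ρVD/μ, so Darcy-Weisbach reduces to ΔP = 32μLV/D². Solving for V: V = ΔP·D²/(32μL) = 225.8·(0.3521)²/(32·0.0823·72.65) = 0.1463 m/s.
Check: Re = ρVD/μ = 904.6·0.1463·0.3521/0.0823 = 566.2 < 2300, so the laminar assumption holds.
Q = V·A = 0.1463·(π/4·0.3521²) = 0.01425 m³/s = 0.01425 m³/s.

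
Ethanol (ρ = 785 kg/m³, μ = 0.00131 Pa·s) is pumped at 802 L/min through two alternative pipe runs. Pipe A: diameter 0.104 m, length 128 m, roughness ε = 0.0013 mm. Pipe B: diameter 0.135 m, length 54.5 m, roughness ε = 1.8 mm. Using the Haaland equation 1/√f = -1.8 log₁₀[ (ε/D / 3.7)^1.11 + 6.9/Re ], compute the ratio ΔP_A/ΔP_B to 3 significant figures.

ΔP_A/ΔP_B ≈ 3.65

Pipe A: V = Q/A = 0.01337/0.008495 = 1.573 m/s; Re = 9.806e+04; ε/D = 1.25e-05; Haaland → f = 0.01794; ΔP_A = f(L/D)(ρV²/2) = 2.146e+04 Pa.
Pipe B: V = Q/A = 0.01337/0.01431 = 0.9338 m/s; Re = 7.554e+04; ε/D = 0.0133; Haaland → f = 0.04259; ΔP_B = f(L/D)(ρV²/2) = 5885 Pa.
ΔP_A/ΔP_B = 2.146e+04/5885 = 3.65.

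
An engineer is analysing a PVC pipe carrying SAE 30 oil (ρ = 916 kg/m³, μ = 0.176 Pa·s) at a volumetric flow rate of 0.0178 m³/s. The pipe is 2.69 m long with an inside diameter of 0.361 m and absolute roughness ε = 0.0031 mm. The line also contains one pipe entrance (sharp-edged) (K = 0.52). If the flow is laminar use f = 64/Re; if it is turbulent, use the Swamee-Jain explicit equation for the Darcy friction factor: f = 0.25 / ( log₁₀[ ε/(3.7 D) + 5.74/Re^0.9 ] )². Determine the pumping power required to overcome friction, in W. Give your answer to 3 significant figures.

Cross-sectional area A = πD²/4 = π(0.361)²/4 = 0.1024 m²; mean velocity V = Q/A = 0.0178/0.1024 = 0.1739 m/s.
Reynolds number Re = ρVD/μ = 916 · 0.1739 · 0.361 / 0.176 = 326.7.
Re < 2300 → laminar flow, so f = 64/Re = 64/326.7 = 0.1959 (the turbulent correlation is not needed).
Total minor-loss coefficient ΣK = 1·0.52 = 0.52.
ΔP = [f·L/D + ΣK]·(ρV²/2) = [0.1959·2.69/0.361 + 0.52]·(916·0.1739²/2) = [1.46 + 0.52]·13.85 = 27.42 Pa.
Pumping power P = QΔP = 0.0178·27.42 = 0.4881 W = 0.488 W.

P ≈ 0.488 W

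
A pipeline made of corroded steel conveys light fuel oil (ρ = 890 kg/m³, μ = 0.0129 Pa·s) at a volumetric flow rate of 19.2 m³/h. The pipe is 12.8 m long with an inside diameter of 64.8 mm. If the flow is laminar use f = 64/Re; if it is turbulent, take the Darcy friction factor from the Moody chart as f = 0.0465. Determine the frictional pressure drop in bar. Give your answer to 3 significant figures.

ΔP ≈ 0.107 bar

Q = 19.2 m³/h = 19.2/3600 = 0.005333 m³/s.
Cross-sectional area A = πD²/4 = π(0.0648)²/4 = 0.003298 m²; mean velocity V = Q/A = 0.005333/0.003298 = 1.617 m/s.
Reynolds number Re = ρVD/μ = 890 · 1.617 · 0.0648 / 0.0129 = 7230.
Re > 4000 → turbulent; use the Moody-chart value f = 0.0465.
Darcy-Weisbach: ΔP = f(L/D)(ρV²/2) = 0.0465·(12.8/0.0648)·(890·1.617²/2) = 0.0465·197.5·1164 = 1.069e+04 Pa.
ΔP = 1.069e+04 Pa = 0.107 bar.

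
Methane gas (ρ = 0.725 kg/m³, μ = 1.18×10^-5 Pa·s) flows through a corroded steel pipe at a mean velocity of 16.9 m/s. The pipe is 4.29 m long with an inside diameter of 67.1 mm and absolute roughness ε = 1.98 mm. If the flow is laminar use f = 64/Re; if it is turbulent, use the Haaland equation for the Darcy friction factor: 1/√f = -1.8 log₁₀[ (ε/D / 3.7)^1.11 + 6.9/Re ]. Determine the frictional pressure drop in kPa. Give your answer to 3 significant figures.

Reynolds number Re = ρVD/μ = 0.725 · 16.9 · 0.0671 / 1.18e-05 = 6.967e+04.
Re > 4000 → turbulent. Relative roughness ε/D = 0.00198/0.0671 = 0.0295. Haaland: 1/√f = -1.8 log₁₀[(0.0295/3.7)^1.11 + 6.9/6.967e+04] = -1.8 log₁₀[0.00469 + 9.9e-05] = 4.176, so f = 0.05734.
Darcy-Weisbach: ΔP = f(L/D)(ρV²/2) = 0.05734·(4.29/0.0671)·(0.725·16.9²/2) = 0.05734·63.93·103.5 = 379.6 Pa.
ΔP = 379.6 Pa = 0.380 kPa.

ΔP ≈ 0.380 kPa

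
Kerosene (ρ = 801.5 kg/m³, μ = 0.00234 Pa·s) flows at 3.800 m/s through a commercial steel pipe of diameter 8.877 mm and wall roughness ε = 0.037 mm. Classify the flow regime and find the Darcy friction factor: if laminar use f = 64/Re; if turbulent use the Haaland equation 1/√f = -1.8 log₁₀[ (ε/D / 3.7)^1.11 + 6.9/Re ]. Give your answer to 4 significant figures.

Re = ρVD/μ = 801.5·3.8·0.008877/0.00234 = 1.155e+04.
Re > 4000 → turbulent. ε/D = 3.7e-05/0.008877 = 0.00417; Haaland: 1/√f = -1.8 log₁₀[0.000534 + 0.000597] = 5.304, so f = 0.03555.

f ≈ 0.03555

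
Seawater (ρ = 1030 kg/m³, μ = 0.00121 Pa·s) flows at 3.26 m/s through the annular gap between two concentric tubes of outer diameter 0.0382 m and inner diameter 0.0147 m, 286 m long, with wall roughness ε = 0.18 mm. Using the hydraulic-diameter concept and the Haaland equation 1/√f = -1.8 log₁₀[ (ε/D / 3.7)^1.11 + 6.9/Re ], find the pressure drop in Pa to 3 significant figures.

Hydraulic diameter D_h = 4A/P = D_o - D_i = 0.0382 - 0.0147 = 0.0235 m.
Re = ρVD_h/μ = 1030·3.26·0.0235/0.00121 = 6.521e+04.
ε/D_h = 0.00018/0.0235 = 0.00766; Haaland gives 1/√f = -1.8 log₁₀[0.00105+0.000106] = 5.288, so f = 0.03577.
ΔP = f(L/D_h)(ρV²/2) = 0.03577·286/0.0235·5473 = 2.383e+06 Pa.

ΔP ≈ 2.38×10^6 Pa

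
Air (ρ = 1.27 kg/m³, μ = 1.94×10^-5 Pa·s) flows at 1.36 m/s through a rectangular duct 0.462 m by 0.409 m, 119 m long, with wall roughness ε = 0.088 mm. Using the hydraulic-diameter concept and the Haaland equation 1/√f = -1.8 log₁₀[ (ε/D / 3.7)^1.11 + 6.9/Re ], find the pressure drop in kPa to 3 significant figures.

Hydraulic diameter D_h = 4A/P = 4·(0.462·0.409)/(2·(0.462+0.409)) = 0.7558/1.742 = 0.4339 m.
Re = ρVD_h/μ = 1.27·1.36·0.4339/1.94e-05 = 3.863e+04.
ε/D_h = 8.8e-05/0.4339 = 0.000203; Haaland gives 1/√f = -1.8 log₁₀[1.86e-05+0.000179] = 6.669, so f = 0.02248.
ΔP = f(L/D_h)(ρV²/2) = 0.02248·119/0.4339·1.174 = 7.243 Pa.
ΔP = 0.00724 kPa.

ΔP ≈ 0.00724 kPa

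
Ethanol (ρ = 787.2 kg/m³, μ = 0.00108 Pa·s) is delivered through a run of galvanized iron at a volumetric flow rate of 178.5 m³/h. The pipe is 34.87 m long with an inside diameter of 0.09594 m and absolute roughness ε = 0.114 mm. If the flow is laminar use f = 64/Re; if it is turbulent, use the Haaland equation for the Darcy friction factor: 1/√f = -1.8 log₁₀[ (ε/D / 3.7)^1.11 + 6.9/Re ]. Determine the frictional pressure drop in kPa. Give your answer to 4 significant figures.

Q = 178.5 m³/h = 178.5/3600 = 0.04958 m³/s.
Cross-sectional area A = πD²/4 = π(0.09594)²/4 = 0.007229 m²; mean velocity V = Q/A = 0.04958/0.007229 = 6.859 m/s.
Reynolds number Re = ρVD/μ = 787.2 · 6.859 · 0.09594 / 0.00108 = 4.796e+05.
Re > 4000 → turbulent. Relative roughness ε/D = 0.000114/0.09594 = 0.00119. Haaland: 1/√f = -1.8 log₁₀[(0.00119/3.7)^1.11 + 6.9/4.796e+05] = -1.8 log₁₀[0.000133 + 1.44e-05] = 6.899, so f = 0.02101.
Darcy-Weisbach: ΔP = f(L/D)(ρV²/2) = 0.02101·(34.87/0.09594)·(787.2·6.859²/2) = 0.02101·363.5·1.852e+04 = 1.414e+05 Pa.
ΔP = 1.414e+05 Pa = 141.4 kPa.

ΔP ≈ 141.4 kPa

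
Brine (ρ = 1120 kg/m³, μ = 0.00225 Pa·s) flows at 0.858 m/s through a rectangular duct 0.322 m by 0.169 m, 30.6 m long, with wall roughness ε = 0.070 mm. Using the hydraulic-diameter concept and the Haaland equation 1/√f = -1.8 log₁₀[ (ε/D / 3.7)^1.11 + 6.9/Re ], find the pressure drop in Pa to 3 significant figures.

ΔP ≈ 1110 Pa

Hydraulic diameter D_h = 4A/P = 4·(0.322·0.169)/(2·(0.322+0.169)) = 0.2177/0.982 = 0.2217 m.
Re = ρVD_h/μ = 1120·0.858·0.2217/0.00225 = 9.467e+04.
ε/D_h = 7e-05/0.2217 = 0.000316; Haaland gives 1/√f = -1.8 log₁₀[3.05e-05+7.29e-05] = 7.174, so f = 0.01943.
ΔP = f(L/D_h)(ρV²/2) = 0.01943·30.6/0.2217·412.3 = 1106 Pa.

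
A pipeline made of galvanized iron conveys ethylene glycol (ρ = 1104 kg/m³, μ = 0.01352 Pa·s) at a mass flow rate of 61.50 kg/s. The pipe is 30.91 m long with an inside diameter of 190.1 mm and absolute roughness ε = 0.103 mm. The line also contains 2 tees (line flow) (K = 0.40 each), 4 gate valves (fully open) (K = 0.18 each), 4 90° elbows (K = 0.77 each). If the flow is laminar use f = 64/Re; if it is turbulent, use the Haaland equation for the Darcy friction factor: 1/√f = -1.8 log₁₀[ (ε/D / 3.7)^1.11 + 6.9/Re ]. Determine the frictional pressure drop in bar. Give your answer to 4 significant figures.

A = πD²/4 = π(0.1901)²/4 = 0.02838 m²; mean velocity V = ṁ/(ρA) = 61.5/(1104 · 0.02838) = 1.963 m/s.
Reynolds number Re = ρVD/μ = 1104 · 1.963 · 0.1901 / 0.0135 = 3.047e+04.
Re > 4000 → turbulent. Relative roughness ε/D = 0.000103/0.1901 = 0.000542. Haaland: 1/√f = -1.8 log₁₀[(0.000542/3.7)^1.11 + 6.9/3.047e+04] = -1.8 log₁₀[5.54e-05 + 0.000226] = 6.39, so f = 0.02449.
Total minor-loss coefficient ΣK = 2·0.4 + 4·0.18 + 4·0.77 = 4.6.
ΔP = [f·L/D + ΣK]·(ρV²/2) = [0.02449·30.91/0.1901 + 4.6]·(1104·1.963²/2) = [3.982 + 4.6]·2126 = 1.825e+04 Pa.
ΔP = 1.825e+04 Pa = 0.1825 bar.

ΔP ≈ 0.1825 bar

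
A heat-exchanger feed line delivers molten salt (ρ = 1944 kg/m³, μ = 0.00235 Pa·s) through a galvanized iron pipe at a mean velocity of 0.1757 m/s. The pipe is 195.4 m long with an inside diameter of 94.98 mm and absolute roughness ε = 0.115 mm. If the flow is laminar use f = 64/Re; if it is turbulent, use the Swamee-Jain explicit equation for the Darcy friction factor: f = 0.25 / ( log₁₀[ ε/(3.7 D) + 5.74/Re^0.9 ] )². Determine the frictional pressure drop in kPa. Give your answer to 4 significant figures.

ΔP ≈ 1.897 kPa

Reynolds number Re = ρVD/μ = 1944 · 0.1757 · 0.09498 / 0.00235 = 1.38e+04.
Re > 4000 → turbulent. Relative roughness ε/D = 0.000115/0.09498 = 0.00121. Swamee-Jain: f = 0.25/(log₁₀[0.00121/3.7 + 5.74/1.38e+04^0.9])² = 0.25/(log₁₀[0.000327 + 0.00108])² = 0.25/(-2.852)² = 0.03073.
Darcy-Weisbach: ΔP = f(L/D)(ρV²/2) = 0.03073·(195.4/0.09498)·(1944·0.1757²/2) = 0.03073·2057·30.01 = 1897 Pa.
ΔP = 1897 Pa = 1.897 kPa.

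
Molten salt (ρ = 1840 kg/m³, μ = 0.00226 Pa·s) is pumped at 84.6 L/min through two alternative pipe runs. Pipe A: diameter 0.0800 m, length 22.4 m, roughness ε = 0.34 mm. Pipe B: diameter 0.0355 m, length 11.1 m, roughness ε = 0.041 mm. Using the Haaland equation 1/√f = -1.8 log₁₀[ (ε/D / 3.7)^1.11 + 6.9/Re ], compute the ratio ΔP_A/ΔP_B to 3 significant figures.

Pipe A: V = Q/A = 0.00141/0.005027 = 0.2805 m/s; Re = 1.827e+04; ε/D = 0.00425; Haaland → f = 0.03351; ΔP_A = f(L/D)(ρV²/2) = 679.3 Pa.
Pipe B: V = Q/A = 0.00141/0.0009898 = 1.425 m/s; Re = 4.117e+04; ε/D = 0.00115; Haaland → f = 0.02479; ΔP_B = f(L/D)(ρV²/2) = 1.447e+04 Pa.
ΔP_A/ΔP_B = 679.3/1.447e+04 = 0.0469.

ΔP_A/ΔP_B ≈ 0.0469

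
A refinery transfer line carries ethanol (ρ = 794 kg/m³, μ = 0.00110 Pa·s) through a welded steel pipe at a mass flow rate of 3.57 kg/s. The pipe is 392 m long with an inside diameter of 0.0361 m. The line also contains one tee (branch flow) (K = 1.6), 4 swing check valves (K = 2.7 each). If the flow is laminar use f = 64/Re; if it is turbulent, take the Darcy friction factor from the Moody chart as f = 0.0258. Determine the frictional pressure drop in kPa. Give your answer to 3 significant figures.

A = πD²/4 = π(0.0361)²/4 = 0.001024 m²; mean velocity V = ṁ/(ρA) = 3.57/(794 · 0.001024) = 4.393 m/s.
Reynolds number Re = ρVD/μ = 794 · 4.393 · 0.0361 / 0.0011 = 1.145e+05.
Re > 4000 → turbulent; use the Moody-chart value f = 0.0258.
Total minor-loss coefficient ΣK = 1·1.6 + 4·2.7 = 12.4.
ΔP = [f·L/D + ΣK]·(ρV²/2) = [0.0258·392/0.0361 + 12.4]·(794·4.393²/2) = [280.2 + 12.4]·7661 = 2.241e+06 Pa.
ΔP = 2.241e+06 Pa = 2240 kPa.

ΔP ≈ 2240 kPa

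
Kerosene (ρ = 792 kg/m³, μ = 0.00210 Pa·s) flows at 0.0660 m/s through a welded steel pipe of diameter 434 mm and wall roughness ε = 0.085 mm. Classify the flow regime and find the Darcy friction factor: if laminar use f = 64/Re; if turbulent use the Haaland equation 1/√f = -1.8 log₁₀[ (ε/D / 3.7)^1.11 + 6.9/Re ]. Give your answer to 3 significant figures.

Re = ρVD/μ = 792·0.066·0.434/0.0021 = 1.08e+04.
Re > 4000 → turbulent. ε/D = 8.5e-05/0.434 = 0.000196; Haaland: 1/√f = -1.8 log₁₀[1.79e-05 + 0.000639] = 5.729, so f = 0.03047.

f ≈ 0.0305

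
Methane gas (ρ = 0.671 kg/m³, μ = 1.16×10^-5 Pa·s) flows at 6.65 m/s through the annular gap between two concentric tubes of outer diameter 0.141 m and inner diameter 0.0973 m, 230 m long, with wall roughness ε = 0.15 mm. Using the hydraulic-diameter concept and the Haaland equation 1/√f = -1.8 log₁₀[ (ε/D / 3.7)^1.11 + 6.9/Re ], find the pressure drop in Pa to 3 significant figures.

Hydraulic diameter D_h = 4A/P = D_o - D_i = 0.141 - 0.0973 = 0.0437 m.
Re = ρVD_h/μ = 0.671·6.65·0.0437/1.16e-05 = 1.681e+04.
ε/D_h = 0.00015/0.0437 = 0.00343; Haaland gives 1/√f = -1.8 log₁₀[0.00043+0.00041] = 5.536, so f = 0.03263.
ΔP = f(L/D_h)(ρV²/2) = 0.03263·230/0.0437·14.84 = 2548 Pa.

ΔP ≈ 2550 Pa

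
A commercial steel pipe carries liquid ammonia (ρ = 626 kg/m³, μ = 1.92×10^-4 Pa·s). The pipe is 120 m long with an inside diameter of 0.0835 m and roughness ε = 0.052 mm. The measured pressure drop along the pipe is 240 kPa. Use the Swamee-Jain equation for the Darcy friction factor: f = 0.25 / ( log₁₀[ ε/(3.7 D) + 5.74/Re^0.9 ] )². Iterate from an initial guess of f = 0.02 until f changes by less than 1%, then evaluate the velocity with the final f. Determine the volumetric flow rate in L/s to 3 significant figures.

Q ≈ 29.9 L/s

Rearranging Darcy-Weisbach: V = √(2·ΔP·D/(f·L·ρ)). With ε/D = 5.2e-05/0.0835 = 0.000623, iterate starting from f = 0.02:
  f = 0.02 → V = √(2·2.4e+05·0.0835/(0.02·120·626)) = 5.165 m/s; Re = ρVD/μ = 1.406e+06; f → 0.01794
  f = 0.01794 → V = 5.453 m/s; Re = 1.484e+06; f → 0.01793
Converged (Δf/f < 1%). With the final f = 0.01793: V = √(2·2.4e+05·0.0835/(0.01793·120·626)) = 5.456 m/s.
Q = V·A = 5.456·(π/4·0.0835²) = 0.02987 m³/s = 29.9 L/s.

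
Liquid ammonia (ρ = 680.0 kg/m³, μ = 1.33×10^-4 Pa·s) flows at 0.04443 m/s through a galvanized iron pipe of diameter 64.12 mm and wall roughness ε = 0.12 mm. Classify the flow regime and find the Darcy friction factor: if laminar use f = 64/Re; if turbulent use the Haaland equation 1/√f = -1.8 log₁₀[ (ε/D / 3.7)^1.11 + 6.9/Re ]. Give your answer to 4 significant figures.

f ≈ 0.03093

Re = ρVD/μ = 680·0.04443·0.06412/0.000133 = 1.457e+04.
Re > 4000 → turbulent. ε/D = 0.00012/0.06412 = 0.00187; Haaland: 1/√f = -1.8 log₁₀[0.000219 + 0.000474] = 5.686, so f = 0.03093.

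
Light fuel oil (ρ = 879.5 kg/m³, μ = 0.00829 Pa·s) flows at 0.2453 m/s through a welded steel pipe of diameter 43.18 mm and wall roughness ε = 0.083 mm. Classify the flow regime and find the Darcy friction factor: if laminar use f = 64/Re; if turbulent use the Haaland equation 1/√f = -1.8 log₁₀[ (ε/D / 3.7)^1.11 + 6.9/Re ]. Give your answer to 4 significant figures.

Re = ρVD/μ = 879.5·0.2453·0.04318/0.00829 = 1124.
Re < 2300 → laminar, so f = 64/Re = 0.05695 (roughness is irrelevant in laminar flow).

f ≈ 0.05695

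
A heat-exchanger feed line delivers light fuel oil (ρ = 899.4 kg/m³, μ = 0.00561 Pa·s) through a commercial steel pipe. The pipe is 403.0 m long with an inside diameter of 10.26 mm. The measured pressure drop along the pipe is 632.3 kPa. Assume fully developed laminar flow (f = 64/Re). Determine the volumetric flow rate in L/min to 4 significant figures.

Q ≈ 4.564 L/min

For laminar flow, f = 64/Re with Re = ρVD/μ, so Darcy-Weisbach reduces to ΔP = 32μLV/D². Solving for V: V = ΔP·D²/(32μL) = 6.323e+05·(0.01026)²/(32·0.00561·403) = 0.92 m/s.
Check: Re = ρVD/μ = 899.4·0.92·0.01026/0.00561 = 1513 < 2300, so the laminar assumption holds.
Q = V·A = 0.92·(π/4·0.01026²) = 7.606e-05 m³/s = 4.564 L/min.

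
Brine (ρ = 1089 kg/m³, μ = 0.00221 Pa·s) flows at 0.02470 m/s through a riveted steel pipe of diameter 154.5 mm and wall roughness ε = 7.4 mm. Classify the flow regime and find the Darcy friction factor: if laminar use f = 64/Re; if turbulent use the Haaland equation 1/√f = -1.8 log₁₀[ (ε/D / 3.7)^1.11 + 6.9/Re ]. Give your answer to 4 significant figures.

Re = ρVD/μ = 1089·0.0247·0.1545/0.00221 = 1880.
Re < 2300 → laminar, so f = 64/Re = 0.03403 (roughness is irrelevant in laminar flow).

f ≈ 0.03403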